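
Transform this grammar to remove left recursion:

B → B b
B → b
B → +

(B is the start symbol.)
B → b B'
B → + B'
B' → b B'
B' → ε

B is directly left-recursive. The standard transformation for
  A → A α₁ | ... | A α_m | β₁ | ... | β_n
is
  A  → β₁ A' | ... | β_n A'
  A' → α₁ A' | ... | α_m A' | ε

B → b becomes B → b B'
B → + becomes B → + B'
B → B b becomes B' → b B'
Add B' → ε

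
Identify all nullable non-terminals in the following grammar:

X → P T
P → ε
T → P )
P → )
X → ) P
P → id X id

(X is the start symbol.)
ε-productions: P → ε
So P is immediately nullable.
No further non-terminal can be added: every production for the remaining non-terminals contains a terminal or a non-nullable non-terminal.
Nullable = { 'P' }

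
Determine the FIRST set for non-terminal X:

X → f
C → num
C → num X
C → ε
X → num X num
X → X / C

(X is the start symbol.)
{ 'f', 'num' }

To compute FIRST(X), examine every production with X on the left-hand side, reading each right-hand side left to right until a non-nullable symbol is reached.

From X → f:
  - f is a terminal: add 'f' and stop
From X → num X num:
  - num is a terminal: add 'num' and stop
From X → X / C:
  - X is the symbol being defined: contributes nothing new
    X is not nullable, so stop

Collecting: FIRST(X) = { 'f', 'num' }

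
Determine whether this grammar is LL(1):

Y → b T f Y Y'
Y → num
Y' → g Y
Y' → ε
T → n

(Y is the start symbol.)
Relevant sets:
  FOLLOW(Y') = { $, 'g' }

For Y:
  PREDICT(Y → b T f Y Y') = { 'b' }
  PREDICT(Y → num) = { 'num' }
For Y':
  PREDICT(Y' → g Y) = { 'g' }
  PREDICT(Y' → ε) = { $, 'g' }
T has a single production, so nothing to check there.

Conflict found: Predict set conflict for Y': { 'g' }
The grammar is NOT LL(1).

Answer: No. Predict set conflict for Y': { 'g' }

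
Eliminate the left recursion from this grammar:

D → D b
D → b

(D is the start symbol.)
D → b D'
D' → b D'
D' → ε

D is directly left-recursive. The standard transformation for
  A → A α₁ | ... | A α_m | β₁ | ... | β_n
is
  A  → β₁ A' | ... | β_n A'
  A' → α₁ A' | ... | α_m A' | ε

D → b becomes D → b D'
D → D b becomes D' → b D'
Add D' → ε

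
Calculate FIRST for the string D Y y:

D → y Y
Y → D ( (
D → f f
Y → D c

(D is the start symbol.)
FIRST sets of the non-terminals involved (from the grammar, by fixed-point iteration):
  FIRST(D) = { 'f', 'y' }

To compute FIRST(D Y y), process the symbols left to right:
Symbol D is a non-terminal. Add FIRST(D) \ {ε} = { 'f', 'y' }
D is not nullable (ε ∉ FIRST(D)), so stop here.
FIRST(D Y y) = { 'f', 'y' }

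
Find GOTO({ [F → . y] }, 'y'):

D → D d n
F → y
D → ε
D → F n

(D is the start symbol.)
{ [F → y .] }

GOTO(I, 'y') = CLOSURE({ [A → αX.β] : [A → α.Xβ] ∈ I, X = 'y' })

Items with dot before 'y', with the dot advanced:
  [F → . y] → [F → y .]
Closure adds nothing (no advanced item has the dot before a non-terminal).

GOTO = { [F → y .] }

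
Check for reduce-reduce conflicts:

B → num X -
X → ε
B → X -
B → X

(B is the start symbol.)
Augment with B' → B and build the canonical LR(0) collection (I0 = CLOSURE({[B' → . B]}), then GOTO on every symbol after a dot until no new states appear). It has 7 states:
  I0: { [B → . X -], [B → . X], [B → . num X -], [B' → . B], [X → .] }  — shift, reduce
  I1: { [B' → B .] }  — accept
  I2: { [B → X . -], [B → X .] }  — shift, reduce
  I3: { [B → num . X -], [X → .] }  — reduce
  I4: { [B → num X . -] }  — shift
  I5: { [B → num X - .] }  — reduce
  I6: { [B → X - .] }  — reduce

No state contains more than one complete item.

Answer: No reduce-reduce conflicts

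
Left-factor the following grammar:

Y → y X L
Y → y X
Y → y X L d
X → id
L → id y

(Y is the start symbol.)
Left-factoring transforms A → αβ₁ | αβ₂ into A → αA' and A' → β₁ | β₂
(α is the longest common prefix among the alternatives). Repeat until
no nonterminal has two alternatives with a common prefix.

Round 1: Y has alternatives sharing prefix 'y X'. Introduce Y': Y → y X Y'
  Add: Y' → L
  Add: Y' → ε
  Add: Y' → L d

Round 2: Y' has alternatives sharing prefix 'L'. Introduce Y'': Y' → L Y''
  Add: Y'' → ε
  Add: Y'' → d

No remaining common prefixes — done.

Resulting grammar:
Y → y X Y'
Y' → L Y''
Y'' → ε
Y'' → d
Y' → ε
X → id
L → id y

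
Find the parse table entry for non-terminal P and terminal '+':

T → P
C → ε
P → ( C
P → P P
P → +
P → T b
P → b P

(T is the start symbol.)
P → P P, P → +, P → T b

To find M[P, '+'], we find productions for P where '+' is in the predict set (PREDICT(N → α) = (FIRST(α) \ {ε}) ∪ (FOLLOW(N) if α ⇒* ε)).

Relevant sets:
  FIRST(P) = { '(', '+', 'b' }
  FIRST(T) = { '(', '+', 'b' }

P → ( C: PREDICT = { '(' }
P → P P: PREDICT = { '(', '+', 'b' }
  '+' is in predict set, so this production goes in M[P, '+']
P → +: PREDICT = { '+' }
  '+' is in predict set, so this production goes in M[P, '+']
P → T b: PREDICT = { '(', '+', 'b' }
  '+' is in predict set, so this production goes in M[P, '+']
P → b P: PREDICT = { 'b' }

M[P, '+'] = P → P P, P → +, P → T b  (a multiply-defined cell — the grammar is not LL(1))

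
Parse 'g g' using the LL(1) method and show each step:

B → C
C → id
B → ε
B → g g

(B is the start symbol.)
LL(1) parsing maintains a stack (initially the start symbol over $) and the input. At each step: if the stack top is a terminal, match it against the current input token; if it is a non-terminal N, replace it with the RHS of M[N, lookahead] (the unique production whose predict set contains the lookahead).

Stack is shown with the top on the left.

Stack  Input  Action
--------------------
B $    g g $  output B → g g
g g $  g g $  match 'g'
g $    g $    match 'g'
$      $      accept

The string is accepted.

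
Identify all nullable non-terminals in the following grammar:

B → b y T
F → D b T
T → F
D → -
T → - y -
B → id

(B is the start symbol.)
None

A non-terminal is nullable if it can derive ε (the empty string): either it has an ε-production, or it has a production whose right-hand side consists entirely of nullable non-terminals.

There are no ε-productions, so no non-terminal can derive ε.
No non-terminals are nullable.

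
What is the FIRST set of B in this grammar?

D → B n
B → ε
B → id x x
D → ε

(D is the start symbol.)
To compute FIRST(B), examine every production with B on the left-hand side, reading each right-hand side left to right until a non-nullable symbol is reached.

From B → ε:
  - ε-production, so ε ∈ FIRST(B)
From B → id x x:
  - id is a terminal: add 'id' and stop

Collecting: FIRST(B) = { 'id', ε }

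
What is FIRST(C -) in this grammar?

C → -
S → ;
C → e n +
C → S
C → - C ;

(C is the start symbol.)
FIRST sets of the non-terminals involved (from the grammar, by fixed-point iteration):
  FIRST(C) = { '-', ';', 'e' }

To compute FIRST(C -), process the symbols left to right:
Symbol C is a non-terminal. Add FIRST(C) \ {ε} = { '-', ';', 'e' }
C is not nullable (ε ∉ FIRST(C)), so stop here.
FIRST(C -) = { '-', ';', 'e' }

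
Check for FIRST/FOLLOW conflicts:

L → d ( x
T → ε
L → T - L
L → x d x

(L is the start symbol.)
A FIRST/FOLLOW conflict occurs when a non-terminal N has a nullable alternative N → β (β ⇒* ε) and another alternative N → α with FIRST(α) ∩ FOLLOW(N) ≠ ∅: on such a lookahead the parser cannot decide between expanding α and letting N vanish via β.

Nullable non-terminals: T.
T has a nullable alternative but only one production, so nothing to check.

L has no nullable alternative, so no FIRST/FOLLOW check is needed there.

No FIRST/FOLLOW conflicts found.

Answer: No FIRST/FOLLOW conflicts.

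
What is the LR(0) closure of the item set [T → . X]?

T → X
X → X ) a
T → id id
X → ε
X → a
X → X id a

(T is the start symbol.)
{ [T → . X], [X → . X ) a], [X → . X id a], [X → . a], [X → .] }

To compute CLOSURE, for each item [A → α.Bβ] where B is a non-terminal, add [B → .γ] for all productions B → γ; repeat for the newly added items until nothing changes.

Start with: [T → . X]
  [T → . X] has the dot before X: add [X → . X ) a], [X → .], [X → . a], [X → . X id a]
No further items can be added.

CLOSURE = { [T → . X], [X → . X ) a], [X → . X id a], [X → . a], [X → .] }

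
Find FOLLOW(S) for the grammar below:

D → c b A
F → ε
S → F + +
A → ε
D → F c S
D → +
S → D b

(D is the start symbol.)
{ $, 'b' }

To compute FOLLOW(S), find every occurrence of S on a right-hand side N → α S β: add FIRST(β) \ {ε}, and if β is empty or nullable also add FOLLOW(N). Iterate to a fixed point.

In D → F c S: S is at the end, add FOLLOW(D)

The FOLLOW sets referred to above (computed the same way, to a fixed point):
  FOLLOW(D) = { $, 'b' }

Taking the union: FOLLOW(S) = { $, 'b' }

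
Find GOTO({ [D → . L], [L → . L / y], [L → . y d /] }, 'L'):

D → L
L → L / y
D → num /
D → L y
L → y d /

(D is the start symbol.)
{ [D → L .], [L → L . / y] }

GOTO(I, 'L') = CLOSURE({ [A → αX.β] : [A → α.Xβ] ∈ I, X = 'L' })

Items with dot before 'L', with the dot advanced:
  [D → . L] → [D → L .]
  [L → . L / y] → [L → L . / y]
Closure adds nothing (no advanced item has the dot before a non-terminal).

GOTO = { [D → L .], [L → L . / y] }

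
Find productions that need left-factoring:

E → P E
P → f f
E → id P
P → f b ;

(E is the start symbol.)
Yes, P has productions with common prefix 'f'

Left-factoring is needed when two productions for the same non-terminal
share a common prefix on the right-hand side.

Productions for E:
  E → P E
  E → id P
Productions for P:
  P → f f
  P → f b ;

Found common prefix 'f' in productions for P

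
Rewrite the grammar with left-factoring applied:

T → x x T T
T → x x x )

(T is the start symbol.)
T → x x T'
T' → T T
T' → x )

Left-factoring transforms A → αβ₁ | αβ₂ into A → αA' and A' → β₁ | β₂
(α is the longest common prefix among the alternatives). Repeat until
no nonterminal has two alternatives with a common prefix.

Round 1: T has alternatives sharing prefix 'x x'. Introduce T': T → x x T'
  Add: T' → T T
  Add: T' → x )

No remaining common prefixes — done.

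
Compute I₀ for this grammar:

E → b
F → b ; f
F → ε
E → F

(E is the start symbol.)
{ [E → . F], [E → . b], [E' → . E], [F → . b ; f], [F → .] }

First, augment the grammar with E' → E
I₀ = CLOSURE({ [E' → . E] }):
  [E' → . E] has the dot before E: add [E → . b], [E → . F]
  [E → . F] has the dot before F: add [F → . b ; f], [F → .]
No further items can be added.

I₀ = { [E → . F], [E → . b], [E' → . E], [F → . b ; f], [F → .] }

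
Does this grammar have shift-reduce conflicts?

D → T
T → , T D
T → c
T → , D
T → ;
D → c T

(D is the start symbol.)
Yes — I5: [T → c .] vs [T → . , D]; I9: [D → T .] vs [D → . c T]

A shift-reduce conflict occurs when an LR(0) state has both:
  - a complete (reduce) item [A → α .] (dot at the end), and
  - a shift item [B → β . c γ] (dot before a terminal).

Augment with D' → D and build the canonical LR(0) collection (I0 = CLOSURE({[D' → . D]}), then GOTO on every symbol after a dot until no new states appear). It has 11 states:
  I0: { [D → . T], [D → . c T], [D' → . D], [T → . , D], [T → . , T D], [T → . ;], [T → . c] }  — shift
  I1: { [D → . T], [D → . c T], [T → , . D], [T → , . T D], [T → . , D], [T → . , T D], [T → . ;], [T → . c] }  — shift
  I2: { [T → ; .] }  — reduce
  I3: { [D' → D .] }  — accept
  I4: { [D → T .] }  — reduce
  I5: { [D → c . T], [T → . , D], [T → . , T D], [T → . ;], [T → . c], [T → c .] }  — shift, reduce
  I6: { [D → c T .] }  — reduce
  I7: { [T → c .] }  — reduce
  I8: { [T → , D .] }  — reduce
  I9: { [D → . T], [D → . c T], [D → T .], [T → , T . D], [T → . , D], [T → . , T D], [T → . ;], [T → . c] }  — shift, reduce
  I10: { [T → , T D .] }  — reduce

I5 contains reduce item [T → c .] and shift items [T → . , D], [T → . , T D], [T → . ;], [T → . c] — shift-reduce conflict.
I9 contains reduce item [D → T .] and shift items [D → . c T], [T → . , D], [T → . , T D], [T → . ;], [T → . c] — shift-reduce conflict.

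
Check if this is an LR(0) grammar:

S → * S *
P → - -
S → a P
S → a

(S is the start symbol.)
Augment with S' → S and build the canonical LR(0) collection (I0 = CLOSURE({[S' → . S]}), then GOTO on every symbol after a dot until no new states appear). It has 9 states:
  I0: { [S → . * S *], [S → . a P], [S → . a], [S' → . S] }  — shift
  I1: { [S → * . S *], [S → . * S *], [S → . a P], [S → . a] }  — shift
  I2: { [S' → S .] }  — accept
  I3: { [P → . - -], [S → a . P], [S → a .] }  — shift, reduce
  I4: { [P → - . -] }  — shift
  I5: { [S → a P .] }  — reduce
  I6: { [P → - - .] }  — reduce
  I7: { [S → * S . *] }  — shift
  I8: { [S → * S * .] }  — reduce

Conflict in state I3:
  Shift-reduce conflict between [S → a .] and [P → . - -]
So the grammar is NOT LR(0).

Answer: No. Shift-reduce conflict between [S → a .] and [P → . - -]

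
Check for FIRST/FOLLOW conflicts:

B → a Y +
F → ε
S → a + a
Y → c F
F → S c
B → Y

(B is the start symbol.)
No FIRST/FOLLOW conflicts.

A FIRST/FOLLOW conflict occurs when a non-terminal N has a nullable alternative N → β (β ⇒* ε) and another alternative N → α with FIRST(α) ∩ FOLLOW(N) ≠ ∅: on such a lookahead the parser cannot decide between expanding α and letting N vanish via β.

Nullable non-terminals: F.
FIRST sets used below: FIRST(S) = { 'a' }

F: nullable alternative(s) F → ε; FOLLOW(F) = { $, '+' }
  F → ε: FIRST \ {ε} = { } — this is the only nullable alternative, skip
  F → S c: FIRST \ {ε} = { 'a' } — disjoint from FOLLOW(F)

B, S, Y have no nullable alternative, so no FIRST/FOLLOW check is needed there.

No FIRST/FOLLOW conflicts found.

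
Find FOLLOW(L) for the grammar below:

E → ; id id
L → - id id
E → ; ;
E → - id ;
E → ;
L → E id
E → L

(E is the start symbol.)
{ $, 'id' }

To compute FOLLOW(L), find every occurrence of L on a right-hand side N → α L β: add FIRST(β) \ {ε}, and if β is empty or nullable also add FOLLOW(N). Iterate to a fixed point.

In E → L: L is at the end, add FOLLOW(E)

The FOLLOW sets referred to above (computed the same way, to a fixed point):
  FOLLOW(E) = { $, 'id' }

Taking the union: FOLLOW(L) = { $, 'id' }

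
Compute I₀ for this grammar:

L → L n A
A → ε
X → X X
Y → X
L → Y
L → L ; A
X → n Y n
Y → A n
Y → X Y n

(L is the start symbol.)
First, augment the grammar with L' → L
I₀ = CLOSURE({ [L' → . L] }):
  [L' → . L] has the dot before L: add [L → . L n A], [L → . Y], [L → . L ; A]
  [L → . Y] has the dot before Y: add [Y → . X], [Y → . A n], [Y → . X Y n]
  [Y → . X] has the dot before X: add [X → . X X], [X → . n Y n]
  [Y → . A n] has the dot before A: add [A → .]
No further items can be added.

I₀ = { [A → .], [L → . L ; A], [L → . L n A], [L → . Y], [L' → . L], [X → . X X], [X → . n Y n], [Y → . A n], [Y → . X Y n], [Y → . X] }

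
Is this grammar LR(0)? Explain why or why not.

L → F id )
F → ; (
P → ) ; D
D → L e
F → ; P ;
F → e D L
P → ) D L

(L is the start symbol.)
A grammar is LR(0) if no state in the canonical LR(0) collection has:
  - both a shift item (dot before a terminal) and a complete item (shift-reduce conflict), or
  - two or more complete items (reduce-reduce conflict; the accept item [L' → L .] counts as a complete item here).

Augment with L' → L and build the canonical LR(0) collection (I0 = CLOSURE({[L' → . L]}), then GOTO on every symbol after a dot until no new states appear). It has 19 states:
  I0: { [F → . ; (], [F → . ; P ;], [F → . e D L], [L → . F id )], [L' → . L] }  — shift
  I1: { [F → ; . (], [F → ; . P ;], [P → . ) ; D], [P → . ) D L] }  — shift
  I2: { [L → F . id )] }  — shift
  I3: { [L' → L .] }  — accept
  I4: { [D → . L e], [F → . ; (], [F → . ; P ;], [F → . e D L], [F → e . D L], [L → . F id )] }  — shift
  I5: { [F → . ; (], [F → . ; P ;], [F → . e D L], [F → e D . L], [L → . F id )] }  — shift
  I6: { [D → L . e] }  — shift
  I7: { [D → L e .] }  — reduce
  I8: { [F → e D L .] }  — reduce
  I9: { [L → F id . )] }  — shift
  I10: { [L → F id ) .] }  — reduce
  I11: { [F → ; ( .] }  — reduce
  I12: { [D → . L e], [F → . ; (], [F → . ; P ;], [F → . e D L], [L → . F id )], [P → ) . ; D], [P → ) . D L] }  — shift
  I13: { [F → ; P . ;] }  — shift
  I14: { [F → ; P ; .] }  — reduce
  I15: { [D → . L e], [F → . ; (], [F → . ; P ;], [F → . e D L], [F → ; . (], [F → ; . P ;], [L → . F id )], [P → ) ; . D], [P → . ) ; D], [P → . ) D L] }  — shift
  I16: { [F → . ; (], [F → . ; P ;], [F → . e D L], [L → . F id )], [P → ) D . L] }  — shift
  I17: { [P → ) D L .] }  — reduce
  I18: { [P → ) ; D .] }  — reduce

Every state is either a pure shift/goto state or contains exactly one complete item and nothing to shift — no conflicts. The grammar is LR(0).

Answer: Yes, the grammar is LR(0)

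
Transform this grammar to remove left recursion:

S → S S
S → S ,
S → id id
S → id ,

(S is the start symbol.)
S is directly left-recursive. The standard transformation for
  A → A α₁ | ... | A α_m | β₁ | ... | β_n
is
  A  → β₁ A' | ... | β_n A'
  A' → α₁ A' | ... | α_m A' | ε

S → id id becomes S → id id S'
S → id , becomes S → id , S'
S → S S becomes S' → S S'
S → S , becomes S' → , S'
Add S' → ε

Resulting grammar:
S → id id S'
S → id , S'
S' → S S'
S' → , S'
S' → ε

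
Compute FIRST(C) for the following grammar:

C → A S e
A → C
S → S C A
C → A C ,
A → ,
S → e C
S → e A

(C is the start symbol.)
To compute FIRST(C), examine every production with C on the left-hand side, reading each right-hand side left to right until a non-nullable symbol is reached.

FIRST sets of the other non-terminals involved (by the same procedure, iterated to a fixed point):
  FIRST(A) = { ',' }

From C → A S e:
  - A is a non-terminal: add FIRST(A) \ {ε} = { ',' }
    A is not nullable, so stop
From C → A C ,:
  - A is a non-terminal: add FIRST(A) \ {ε} = { ',' }
    A is not nullable, so stop

Collecting: FIRST(C) = { ',' }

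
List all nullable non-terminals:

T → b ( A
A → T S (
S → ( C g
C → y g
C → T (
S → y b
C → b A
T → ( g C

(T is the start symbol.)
None

A non-terminal is nullable if it can derive ε (the empty string): either it has an ε-production, or it has a production whose right-hand side consists entirely of nullable non-terminals.

There are no ε-productions, so no non-terminal can derive ε.
No non-terminals are nullable.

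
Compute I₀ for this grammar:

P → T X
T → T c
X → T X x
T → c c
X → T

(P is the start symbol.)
First, augment the grammar with P' → P
I₀ = CLOSURE({ [P' → . P] }):
  [P' → . P] has the dot before P: add [P → . T X]
  [P → . T X] has the dot before T: add [T → . T c], [T → . c c]
No further items can be added.

I₀ = { [P → . T X], [P' → . P], [T → . T c], [T → . c c] }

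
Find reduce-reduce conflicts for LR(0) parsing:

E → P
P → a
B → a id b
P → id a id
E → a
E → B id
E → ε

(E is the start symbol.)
Yes — I4: [E → a .] vs [P → a .]

Augment with E' → E and build the canonical LR(0) collection (I0 = CLOSURE({[E' → . E]}), then GOTO on every symbol after a dot until no new states appear). It has 11 states:
  I0: { [B → . a id b], [E → . B id], [E → . P], [E → . a], [E → .], [E' → . E], [P → . a], [P → . id a id] }  — shift, reduce
  I1: { [E → B . id] }  — shift
  I2: { [E' → E .] }  — accept
  I3: { [E → P .] }  — reduce
  I4: { [B → a . id b], [E → a .], [P → a .] }  — shift, 2 reduces
  I5: { [P → id . a id] }  — shift
  I6: { [P → id a . id] }  — shift
  I7: { [P → id a id .] }  — reduce
  I8: { [B → a id . b] }  — shift
  I9: { [B → a id b .] }  — reduce
  I10: { [E → B id .] }  — reduce

I4 contains complete items [E → a .], [P → a .] — reduce-reduce conflict.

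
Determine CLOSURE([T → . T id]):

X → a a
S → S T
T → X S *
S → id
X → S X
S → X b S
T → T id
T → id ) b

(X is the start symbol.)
{ [S → . S T], [S → . X b S], [S → . id], [T → . T id], [T → . X S *], [T → . id ) b], [X → . S X], [X → . a a] }

Start with: [T → . T id]
  [T → . T id] has the dot before T: add [T → . X S *], [T → . id ) b]
  [T → . X S *] has the dot before X: add [X → . a a], [X → . S X]
  [X → . S X] has the dot before S: add [S → . S T], [S → . id], [S → . X b S]
No further items can be added.

CLOSURE = { [S → . S T], [S → . X b S], [S → . id], [T → . T id], [T → . X S *], [T → . id ) b], [X → . S X], [X → . a a] }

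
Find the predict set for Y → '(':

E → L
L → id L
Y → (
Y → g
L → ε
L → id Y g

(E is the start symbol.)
PREDICT(Y → '(') = (FIRST(RHS) \ {ε}) ∪ (FOLLOW(Y) if ε ∈ FIRST(RHS), i.e. RHS ⇒* ε)
FIRST('(') = { '(' }
ε ∉ FIRST('('), so FOLLOW(Y) is not added.
PREDICT(Y → '(') = { '(' }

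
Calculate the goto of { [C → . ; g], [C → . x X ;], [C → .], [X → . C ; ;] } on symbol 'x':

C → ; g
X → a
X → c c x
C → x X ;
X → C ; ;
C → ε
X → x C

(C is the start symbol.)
{ [C → . ; g], [C → . x X ;], [C → .], [C → x . X ;], [X → . C ; ;], [X → . a], [X → . c c x], [X → . x C] }

GOTO(I, 'x') = CLOSURE({ [A → αX.β] : [A → α.Xβ] ∈ I, X = 'x' })

Items with dot before 'x', with the dot advanced:
  [C → . x X ;] → [C → x . X ;]
Closure of the advanced items:
  [C → x . X ;] has the dot before X: add [X → . a], [X → . c c x], [X → . C ; ;], [X → . x C]
  [X → . C ; ;] has the dot before C: add [C → . ; g], [C → . x X ;], [C → .]

GOTO = { [C → . ; g], [C → . x X ;], [C → .], [C → x . X ;], [X → . C ; ;], [X → . a], [X → . c c x], [X → . x C] }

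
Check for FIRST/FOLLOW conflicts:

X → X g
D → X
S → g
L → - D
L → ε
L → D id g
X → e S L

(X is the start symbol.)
A FIRST/FOLLOW conflict occurs when a non-terminal N has a nullable alternative N → β (β ⇒* ε) and another alternative N → α with FIRST(α) ∩ FOLLOW(N) ≠ ∅: on such a lookahead the parser cannot decide between expanding α and letting N vanish via β.

Nullable non-terminals: L.
FIRST sets used below: FIRST(D) = { 'e' }

L: nullable alternative(s) L → ε; FOLLOW(L) = { $, 'g', 'id' }
  L → - D: FIRST \ {ε} = { '-' } — disjoint from FOLLOW(L)
  L → ε: FIRST \ {ε} = { } — this is the only nullable alternative, skip
  L → D id g: FIRST \ {ε} = { 'e' } — disjoint from FOLLOW(L)

D, S, X have no nullable alternative, so no FIRST/FOLLOW check is needed there.

No FIRST/FOLLOW conflicts found.

Answer: No FIRST/FOLLOW conflicts.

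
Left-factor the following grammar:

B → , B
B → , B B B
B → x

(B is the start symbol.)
Left-factoring transforms A → αβ₁ | αβ₂ into A → αA' and A' → β₁ | β₂
(α is the longest common prefix among the alternatives). Repeat until
no nonterminal has two alternatives with a common prefix.

Round 1: B has alternatives sharing prefix ', B'. Introduce B': B → , B B'
  Add: B' → ε
  Add: B' → B B

No remaining common prefixes — done.

Resulting grammar:
B → , B B'
B' → ε
B' → B B
B → x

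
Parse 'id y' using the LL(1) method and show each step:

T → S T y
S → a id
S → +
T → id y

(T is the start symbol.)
LL(1) parsing maintains a stack (initially the start symbol over $) and the input. At each step: if the stack top is a terminal, match it against the current input token; if it is a non-terminal N, replace it with the RHS of M[N, lookahead] (the unique production whose predict set contains the lookahead).

Stack is shown with the top on the left.

Stack   Input   Action
----------------------
T $     id y $  output T → id y
id y $  id y $  match 'id'
y $     y $     match 'y'
$       $       accept

The string is accepted.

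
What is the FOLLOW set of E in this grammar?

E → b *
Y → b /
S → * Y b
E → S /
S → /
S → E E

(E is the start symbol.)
{ $, '*', '/', 'b' }

E is the start symbol, so $ ∈ FOLLOW(E).
In S → E E: E is followed by E, add FIRST(E) \ {ε} = { '*', '/', 'b' }
In S → E E: E is at the end, add FOLLOW(S)

The FOLLOW sets referred to above (computed the same way, to a fixed point):
  FOLLOW(S) = { '/' }

Taking the union: FOLLOW(E) = { $, '*', '/', 'b' }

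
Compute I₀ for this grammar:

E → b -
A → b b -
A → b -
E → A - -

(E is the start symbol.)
{ [A → . b -], [A → . b b -], [E → . A - -], [E → . b -], [E' → . E] }

First, augment the grammar with E' → E
I₀ = CLOSURE({ [E' → . E] }):
  [E' → . E] has the dot before E: add [E → . b -], [E → . A - -]
  [E → . A - -] has the dot before A: add [A → . b b -], [A → . b -]
No further items can be added.

I₀ = { [A → . b -], [A → . b b -], [E → . A - -], [E → . b -], [E' → . E] }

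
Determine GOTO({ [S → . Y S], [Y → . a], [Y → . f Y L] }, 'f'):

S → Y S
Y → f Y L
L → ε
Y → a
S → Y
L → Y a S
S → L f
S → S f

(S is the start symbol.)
GOTO(I, 'f') = CLOSURE({ [A → αX.β] : [A → α.Xβ] ∈ I, X = 'f' })

Items with dot before 'f', with the dot advanced:
  [Y → . f Y L] → [Y → f . Y L]
Closure of the advanced items:
  [Y → f . Y L] has the dot before Y: add [Y → . f Y L], [Y → . a]

GOTO = { [Y → . a], [Y → . f Y L], [Y → f . Y L] }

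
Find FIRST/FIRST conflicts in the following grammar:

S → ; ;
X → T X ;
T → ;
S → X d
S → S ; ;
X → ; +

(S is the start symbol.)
Yes. S → ';' ';' / S → X d on { ';' }; S → ';' ';' / S → S ';' ';' on { ';' }; S → X d / S → S ';' ';' on { ';' }; X → T X ';' / X → ';' '+' on { ';' }

FIRST sets of the non-terminals at (or reachable through a nullable prefix from) the front of some alternative:
  FIRST(X) = { ';' }
  FIRST(S) = { ';' }
  FIRST(T) = { ';' }

Productions for S:
  S → ; ;: FIRST = { ';' }
  S → X d: FIRST = { ';' }
  S → S ; ;: FIRST = { ';' }
Productions for X:
  X → T X ;: FIRST = { ';' }
  X → ; +: FIRST = { ';' }
T has only one production, so no FIRST/FIRST conflict is possible there.

Conflict for S: S → ; ; and S → X d
  Overlap: { ';' }
Conflict for S: S → ; ; and S → S ; ;
  Overlap: { ';' }
Conflict for S: S → X d and S → S ; ;
  Overlap: { ';' }
Conflict for X: X → T X ; and X → ; +
  Overlap: { ';' }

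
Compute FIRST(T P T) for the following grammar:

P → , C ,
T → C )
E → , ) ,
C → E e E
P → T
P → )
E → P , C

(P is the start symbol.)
FIRST sets of the non-terminals involved (from the grammar, by fixed-point iteration):
  FIRST(T) = { ')', ',' }

To compute FIRST(T P T), process the symbols left to right:
Symbol T is a non-terminal. Add FIRST(T) \ {ε} = { ')', ',' }
T is not nullable (ε ∉ FIRST(T)), so stop here.
FIRST(T P T) = { ')', ',' }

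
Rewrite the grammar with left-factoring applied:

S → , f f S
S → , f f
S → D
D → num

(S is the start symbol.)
S → , f f S'
S' → S
S' → ε
S → D
D → num

Left-factoring transforms A → αβ₁ | αβ₂ into A → αA' and A' → β₁ | β₂
(α is the longest common prefix among the alternatives). Repeat until
no nonterminal has two alternatives with a common prefix.

Round 1: S has alternatives sharing prefix ', f f'. Introduce S': S → , f f S'
  Add: S' → S
  Add: S' → ε

No remaining common prefixes — done.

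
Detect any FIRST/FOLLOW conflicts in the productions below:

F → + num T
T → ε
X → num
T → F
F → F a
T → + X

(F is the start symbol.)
Nullable non-terminals: T.
FIRST sets used below: FIRST(F) = { '+' }

T: nullable alternative(s) T → ε; FOLLOW(T) = { $, 'a' }
  T → ε: FIRST \ {ε} = { } — this is the only nullable alternative, skip
  T → F: FIRST \ {ε} = { '+' } — disjoint from FOLLOW(T)
  T → + X: FIRST \ {ε} = { '+' } — disjoint from FOLLOW(T)

F, X have no nullable alternative, so no FIRST/FOLLOW check is needed there.

No FIRST/FOLLOW conflicts found.

Answer: No FIRST/FOLLOW conflicts.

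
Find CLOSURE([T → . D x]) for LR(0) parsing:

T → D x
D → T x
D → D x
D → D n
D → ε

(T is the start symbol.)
To compute CLOSURE, for each item [A → α.Bβ] where B is a non-terminal, add [B → .γ] for all productions B → γ; repeat for the newly added items until nothing changes.

Start with: [T → . D x]
  [T → . D x] has the dot before D: add [D → . T x], [D → . D x], [D → . D n], [D → .]
  [D → . T x] has the dot before T: all T-items already present
No further items can be added.

CLOSURE = { [D → . D n], [D → . D x], [D → . T x], [D → .], [T → . D x] }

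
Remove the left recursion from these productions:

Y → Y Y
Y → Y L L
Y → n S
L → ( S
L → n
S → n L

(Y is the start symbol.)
Y → n S Y'
Y' → Y Y'
Y' → L L Y'
Y' → ε
L → ( S
L → n
S → n L

Y is directly left-recursive. The standard transformation for
  A → A α₁ | ... | A α_m | β₁ | ... | β_n
is
  A  → β₁ A' | ... | β_n A'
  A' → α₁ A' | ... | α_m A' | ε

Y → n S becomes Y → n S Y'
Y → Y Y becomes Y' → Y Y'
Y → Y L L becomes Y' → L L Y'
Add Y' → ε

Productions for other non-terminals are unchanged:
  L → ( S
  L → n
  S → n L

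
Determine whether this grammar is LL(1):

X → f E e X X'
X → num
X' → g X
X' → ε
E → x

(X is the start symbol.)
No. Predict set conflict for X': { 'g' }

Relevant sets:
  FOLLOW(X') = { $, 'g' }

For X:
  PREDICT(X → f E e X X') = { 'f' }
  PREDICT(X → num) = { 'num' }
For X':
  PREDICT(X' → g X) = { 'g' }
  PREDICT(X' → ε) = { $, 'g' }
E has a single production, so nothing to check there.

Conflict found: Predict set conflict for X': { 'g' }
The grammar is NOT LL(1).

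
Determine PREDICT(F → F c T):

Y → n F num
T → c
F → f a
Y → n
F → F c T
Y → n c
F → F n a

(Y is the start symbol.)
PREDICT(F → F c T) = (FIRST(RHS) \ {ε}) ∪ (FOLLOW(F) if ε ∈ FIRST(RHS), i.e. RHS ⇒* ε)
FIRST(F) = { 'f' }
FIRST(F c T) = { 'f' }
ε ∉ FIRST(F c T), so FOLLOW(F) is not added.
PREDICT(F → F c T) = { 'f' }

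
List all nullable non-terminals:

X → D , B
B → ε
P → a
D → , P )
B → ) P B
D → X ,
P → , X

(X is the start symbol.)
{ 'B' }

A non-terminal is nullable if it can derive ε (the empty string): either it has an ε-production, or it has a production whose right-hand side consists entirely of nullable non-terminals.

ε-productions: B → ε
So B is immediately nullable.
No further non-terminal can be added: every production for the remaining non-terminals contains a terminal or a non-nullable non-terminal.
Nullable = { 'B' }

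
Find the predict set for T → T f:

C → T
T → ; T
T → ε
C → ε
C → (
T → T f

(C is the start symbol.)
{ ';', 'f' }

PREDICT(T → T f) = (FIRST(RHS) \ {ε}) ∪ (FOLLOW(T) if ε ∈ FIRST(RHS), i.e. RHS ⇒* ε)
FIRST(T) = { ';', 'f', ε }
FIRST(T f) = { ';', 'f' }
ε ∉ FIRST(T f), so FOLLOW(T) is not added.
PREDICT(T → T f) = { ';', 'f' }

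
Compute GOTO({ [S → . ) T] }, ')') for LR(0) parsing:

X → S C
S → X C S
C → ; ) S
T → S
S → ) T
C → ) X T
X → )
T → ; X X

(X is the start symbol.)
{ [S → ) . T], [S → . ) T], [S → . X C S], [T → . ; X X], [T → . S], [X → . )], [X → . S C] }

GOTO(I, ')') = CLOSURE({ [A → αX.β] : [A → α.Xβ] ∈ I, X = ')' })

Items with dot before ')', with the dot advanced:
  [S → . ) T] → [S → ) . T]
Closure of the advanced items:
  [S → ) . T] has the dot before T: add [T → . S], [T → . ; X X]
  [T → . S] has the dot before S: add [S → . X C S], [S → . ) T]
  [S → . X C S] has the dot before X: add [X → . S C], [X → . )]

GOTO = { [S → ) . T], [S → . ) T], [S → . X C S], [T → . ; X X], [T → . S], [X → . )], [X → . S C] }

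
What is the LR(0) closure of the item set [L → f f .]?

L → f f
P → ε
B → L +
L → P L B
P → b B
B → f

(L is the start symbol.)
Start with: [L → f f .]
The dot is at the end, so nothing is added.

CLOSURE = { [L → f f .] }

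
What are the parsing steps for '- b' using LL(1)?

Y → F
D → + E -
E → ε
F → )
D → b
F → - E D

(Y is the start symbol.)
LL(1) parsing maintains a stack (initially the start symbol over $) and the input. At each step: if the stack top is a terminal, match it against the current input token; if it is a non-terminal N, replace it with the RHS of M[N, lookahead] (the unique production whose predict set contains the lookahead).

Stack is shown with the top on the left.

Stack    Input  Action
----------------------
Y $      - b $  output Y → F
F $      - b $  output F → - E D
- E D $  - b $  match '-'
E D $    b $    output E → ε
D $      b $    output D → b
b $      b $    match 'b'
$        $      accept

The string is accepted.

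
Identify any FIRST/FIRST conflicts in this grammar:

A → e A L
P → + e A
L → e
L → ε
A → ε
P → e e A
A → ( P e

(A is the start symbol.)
A FIRST/FIRST conflict occurs when two productions N → α and N → β for the same non-terminal have FIRST(α) ∩ FIRST(β) ≠ ∅ (with ε ∈ FIRST of a nullable right-hand side, so two nullable alternatives also conflict).

Productions for A:
  A → e A L: FIRST = { 'e' }
  A → ε: FIRST = { ε }
  A → ( P e: FIRST = { '(' }
Productions for P:
  P → + e A: FIRST = { '+' }
  P → e e A: FIRST = { 'e' }
Productions for L:
  L → e: FIRST = { 'e' }
  L → ε: FIRST = { ε }

All alternatives of each non-terminal have pairwise disjoint FIRST sets.

Answer: No FIRST/FIRST conflicts.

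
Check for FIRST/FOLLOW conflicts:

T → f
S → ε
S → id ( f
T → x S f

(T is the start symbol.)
A FIRST/FOLLOW conflict occurs when a non-terminal N has a nullable alternative N → β (β ⇒* ε) and another alternative N → α with FIRST(α) ∩ FOLLOW(N) ≠ ∅: on such a lookahead the parser cannot decide between expanding α and letting N vanish via β.

Nullable non-terminals: S.

S: nullable alternative(s) S → ε; FOLLOW(S) = { 'f' }
  S → ε: FIRST \ {ε} = { } — this is the only nullable alternative, skip
  S → id ( f: FIRST \ {ε} = { 'id' } — disjoint from FOLLOW(S)

T has no nullable alternative, so no FIRST/FOLLOW check is needed there.

No FIRST/FOLLOW conflicts found.

Answer: No FIRST/FOLLOW conflicts.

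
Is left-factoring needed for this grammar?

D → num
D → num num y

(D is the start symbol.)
Left-factoring is needed when two productions for the same non-terminal
share a common prefix on the right-hand side.

Productions for D:
  D → num
  D → num num y

Found common prefix 'num' in productions for D

Answer: Yes, D has productions with common prefix 'num'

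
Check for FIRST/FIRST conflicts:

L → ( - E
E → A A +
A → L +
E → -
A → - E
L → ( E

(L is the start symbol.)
FIRST sets of the non-terminals at (or reachable through a nullable prefix from) the front of some alternative:
  FIRST(A) = { '(', '-' }
  FIRST(L) = { '(' }

Productions for L:
  L → ( - E: FIRST = { '(' }
  L → ( E: FIRST = { '(' }
Productions for E:
  E → A A +: FIRST = { '(', '-' }
  E → -: FIRST = { '-' }
Productions for A:
  A → L +: FIRST = { '(' }
  A → - E: FIRST = { '-' }

Conflict for L: L → ( - E and L → ( E
  Overlap: { '(' }
Conflict for E: E → A A + and E → -
  Overlap: { '-' }

Answer: Yes. L → '(' '-' E / L → '(' E on { '(' }; E → A A '+' / E → '-' on { '-' }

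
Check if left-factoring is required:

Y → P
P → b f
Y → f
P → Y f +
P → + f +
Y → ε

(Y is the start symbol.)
No, left-factoring is not needed

Left-factoring is needed when two productions for the same non-terminal
share a common prefix on the right-hand side.

Productions for Y:
  Y → P
  Y → f
  Y → ε
Productions for P:
  P → b f
  P → Y f +
  P → + f +

No common prefixes found.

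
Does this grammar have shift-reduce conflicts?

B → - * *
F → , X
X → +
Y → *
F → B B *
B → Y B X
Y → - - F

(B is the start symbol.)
No shift-reduce conflicts

A shift-reduce conflict occurs when an LR(0) state has both:
  - a complete (reduce) item [A → α .] (dot at the end), and
  - a shift item [B → β . c γ] (dot before a terminal).

Augment with B' → B and build the canonical LR(0) collection (I0 = CLOSURE({[B' → . B]}), then GOTO on every symbol after a dot until no new states appear). It has 17 states:
  I0: { [B → . - * *], [B → . Y B X], [B' → . B], [Y → . *], [Y → . - - F] }  — shift
  I1: { [Y → * .] }  — reduce
  I2: { [B → - . * *], [Y → - . - F] }  — shift
  I3: { [B' → B .] }  — accept
  I4: { [B → . - * *], [B → . Y B X], [B → Y . B X], [Y → . *], [Y → . - - F] }  — shift
  I5: { [B → Y B . X], [X → . +] }  — shift
  I6: { [X → + .] }  — reduce
  I7: { [B → Y B X .] }  — reduce
  I8: { [B → - * . *] }  — shift
  I9: { [B → . - * *], [B → . Y B X], [F → . , X], [F → . B B *], [Y → - - . F], [Y → . *], [Y → . - - F] }  — shift
  I10: { [F → , . X], [X → . +] }  — shift
  I11: { [B → . - * *], [B → . Y B X], [F → B . B *], [Y → . *], [Y → . - - F] }  — shift
  I12: { [Y → - - F .] }  — reduce
  I13: { [F → B B . *] }  — shift
  I14: { [F → B B * .] }  — reduce
  I15: { [F → , X .] }  — reduce
  I16: { [B → - * * .] }  — reduce

No state contains both a complete item and a shift item.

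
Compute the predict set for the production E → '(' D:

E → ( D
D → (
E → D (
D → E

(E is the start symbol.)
{ '(' }

PREDICT(E → '(' D) = (FIRST(RHS) \ {ε}) ∪ (FOLLOW(E) if ε ∈ FIRST(RHS), i.e. RHS ⇒* ε)
FIRST('(' D) = { '(' }
ε ∉ FIRST('(' D), so FOLLOW(E) is not added.
PREDICT(E → '(' D) = { '(' }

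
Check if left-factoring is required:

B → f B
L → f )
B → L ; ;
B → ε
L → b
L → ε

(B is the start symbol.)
No, left-factoring is not needed

Left-factoring is needed when two productions for the same non-terminal
share a common prefix on the right-hand side.

Productions for B:
  B → f B
  B → L ; ;
  B → ε
Productions for L:
  L → f )
  L → b
  L → ε

No common prefixes found.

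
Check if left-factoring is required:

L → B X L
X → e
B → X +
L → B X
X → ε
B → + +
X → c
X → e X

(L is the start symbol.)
Yes, L has productions with common prefix 'B X'; X has productions with common prefix 'e'

Left-factoring is needed when two productions for the same non-terminal
share a common prefix on the right-hand side.

Productions for L:
  L → B X L
  L → B X
Productions for X:
  X → e
  X → ε
  X → c
  X → e X
Productions for B:
  B → X +
  B → + +

Found common prefix 'B X' in productions for L
Found common prefix 'e' in productions for X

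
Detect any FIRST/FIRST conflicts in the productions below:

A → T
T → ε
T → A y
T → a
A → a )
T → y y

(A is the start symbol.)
A FIRST/FIRST conflict occurs when two productions N → α and N → β for the same non-terminal have FIRST(α) ∩ FIRST(β) ≠ ∅ (with ε ∈ FIRST of a nullable right-hand side, so two nullable alternatives also conflict).

FIRST sets of the non-terminals at (or reachable through a nullable prefix from) the front of some alternative:
  FIRST(T) = { 'a', 'y', ε }
  FIRST(A) = { 'a', 'y', ε }

Productions for A:
  A → T: FIRST = { 'a', 'y', ε }
  A → a ): FIRST = { 'a' }
Productions for T:
  T → ε: FIRST = { ε }
  T → A y: FIRST = { 'a', 'y' }
  T → a: FIRST = { 'a' }
  T → y y: FIRST = { 'y' }

Conflict for A: A → T and A → a )
  Overlap: { 'a' }
Conflict for T: T → A y and T → a
  Overlap: { 'a' }
Conflict for T: T → A y and T → y y
  Overlap: { 'y' }

Answer: Yes. A → T / A → a ')' on { 'a' }; T → A y / T → a on { 'a' }; T → A y / T → y y on { 'y' }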